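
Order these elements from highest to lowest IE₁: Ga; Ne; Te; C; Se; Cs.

Ne, C, Se, Te, Ga, Cs

C is in period 2, group 14; Ne is in period 2, group 18; Ga is in period 4, group 13; Se is in period 4, group 16; Te is in period 5, group 16; Cs is in period 6, group 1.
Across a period the outer electron is held more tightly (higher IE₁); down a group it sits in a higher shell, more shielded, and comes off more easily.
These span different periods and groups, so the two trends combine.
Ga > Cs: relative to Cs, both the across-period and down-group shifts push Ga's first ionization energy up.
Te > Ga: the two effects oppose for this pair; the across-period effect wins (869 vs 579 kJ/mol).
Se > Te: Se sits above Te in group 16, so the down-group effect alone puts Se higher.
C > Se: the two effects oppose for this pair; the down-group effect wins (1086 vs 941 kJ/mol).
Ne > C: both are in period 2; the period trend gives Ne the larger value.
For reference (kJ/mol): C 1086, Ne 2081, Ga 579, Se 941, Te 869, Cs 376.
So from highest to lowest: Ne > C > Se > Te > Ga > Cs.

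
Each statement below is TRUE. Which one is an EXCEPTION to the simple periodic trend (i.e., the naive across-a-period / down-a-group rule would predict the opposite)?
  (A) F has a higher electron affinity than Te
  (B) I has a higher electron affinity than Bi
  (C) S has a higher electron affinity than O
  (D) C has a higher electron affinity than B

The general trend: electron affinity increases across a period and decreases down a group.
(A) F (period 2, group 17) vs Te (period 5, group 16): the stated order agrees with the simple trend.
(B) I (period 5, group 17) vs Bi (period 6, group 15): the stated order agrees with the simple trend.
(C) S (period 3, group 16) vs O (period 2, group 16): the stated order contradicts the simple trend.
(D) C (period 2, group 14) vs B (period 2, group 13): the stated order agrees with the simple trend.
The exception is (C): the compact 2p subshell of O repels the added electron more than S's larger 3p does.

(C)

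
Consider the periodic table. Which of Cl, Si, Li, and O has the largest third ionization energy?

Li

The third ionization energy removes an electron from the +2 ion. For each element: Cl²⁺ still has 5 valence electrons; Si²⁺ still has 2 valence electrons; Li²⁺ is already 1 electron into the core; O²⁺ still has 4 valence electrons.
Core electrons are held far more tightly than valence electrons, so Li tops the IE_3 order.
Valence configurations: Cl²⁺ [Ne]3s²3p³, Si²⁺ [Ne]3s², O²⁺ [He]2s²2p².
The numbers (kJ/mol): Cl 3822, Si 3232, Li 11815, O 5300.
Overall IE_3 order: Si < Cl < O < Li.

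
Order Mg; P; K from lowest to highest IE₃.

Consider each +2 ion: Mg²⁺ is the bare [Ne] core; P²⁺ still has 3 valence electrons; K²⁺ is already 1 electron into the core.
Breaking into a closed-shell core is much more expensive than removing a leftover valence electron — K and Mg have the largest IE_3 here.
Approximate IE_3 values (kJ/mol): Mg 7733, P 2914, K 4420.
Putting it together, IE_3: P < K < Mg.

P < K < Mg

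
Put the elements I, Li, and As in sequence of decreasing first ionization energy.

I > As > Li

First ionization energy rises across a period (greater Z_eff holds electrons more tightly) and falls down a group (valence electrons are farther from the nucleus).
These span different periods and groups, so the two trends combine.
As > Li: the two effects oppose for this pair; the across-period effect wins (947 vs 520 kJ/mol).
I > As: period and group pull opposite ways; the across-period shift dominates (1008 vs 947 kJ/mol).
Tabulated first ionization energy (kJ/mol): Li 520, As 947, I 1008.
So from highest to lowest: I > As > Li.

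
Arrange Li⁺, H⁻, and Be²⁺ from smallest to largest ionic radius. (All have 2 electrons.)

Be²⁺ < Li⁺ < H⁻

All of these have 2 electrons, so size is governed by nuclear charge alone: the more protons, the stronger the pull on the same electron cloud, and the smaller the ion.
Nuclear charges: Be²⁺ (Z=4), Li⁺ (Z=3), H⁻ (Z=1).
Smallest to largest: Be²⁺ < Li⁺ < H⁻.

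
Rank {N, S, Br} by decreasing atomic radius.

Moving right in a period, electrons are added to the same shell under a stronger nuclear pull, so atoms get smaller; moving down, a new shell is opened and atoms get larger.
A diagonal step moves right (one effect) and down (the opposite effect) at once.
S > N: the two effects oppose for this pair; the down-group effect wins (103 vs 71 pm).
Br > S: period and group pull opposite ways; the down-group shift dominates (114 vs 103 pm).
Approximate values (pm): N 71, S 103, Br 114.
So from largest to smallest: Br > S > N.

Br > S > N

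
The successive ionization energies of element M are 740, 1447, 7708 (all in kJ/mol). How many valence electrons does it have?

Look for the largest jump between consecutive ionization energies: IE3/IE2 ≈ 5.3, far larger than any earlier ratio.
That jump marks the point where a core electron is being removed. So the atom has 2 valence electrons.

2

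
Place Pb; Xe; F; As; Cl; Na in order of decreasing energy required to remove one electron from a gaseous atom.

F > Cl > Xe > As > Pb > Na

F is in period 2, group 17; Na is in period 3, group 1; Cl is in period 3, group 17; As is in period 4, group 15; Xe is in period 5, group 18; Pb is in period 6, group 14.
IE₁ increases left→right with effective nuclear charge and decreases top→bottom as the valence shell moves farther out.
These span different periods and groups, so the two trends combine.
Pb > Na: period and group pull opposite ways; the across-period shift dominates (716 vs 496 kJ/mol).
As > Pb: both effects reinforce here, so As is clearly the higher of the two.
Xe > As: the two effects oppose for this pair; the across-period effect wins (1170 vs 947 kJ/mol).
Cl > Xe: period and group pull opposite ways; the down-group shift dominates (1251 vs 1170 kJ/mol).
F > Cl: F sits above Cl in group 17, so the down-group effect alone puts F higher.
For reference (kJ/mol): F 1681, Na 496, Cl 1251, As 947, Xe 1170, Pb 716.
So from highest to lowest: F > Cl > Xe > As > Pb > Na.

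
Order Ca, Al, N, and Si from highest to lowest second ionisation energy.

Consider each +1 ion: Ca⁺ still has 1 valence electron; Al⁺ still has 2 valence electrons; N⁺ still has 4 valence electrons; Si⁺ still has 3 valence electrons.
All are still removing valence electrons, so compare the +1 ions as you would atoms: IE_2 generally rises across a period (higher Z_eff) and falls down a group (larger shell), subject to the usual subshell exceptions.
Valence configurations: Ca⁺ [Ar]4s¹, Al⁺ [Ne]3s², N⁺ [He]2s²2p², Si⁺ [Ne]3s²3p¹.
Si⁺ loses a lone 3p electron whereas Al⁺ must break into a filled 3s² pair, so IE_2(Al) > IE_2(Si) even though Si has the higher nuclear charge.
Tabulated IE_2 (kJ/mol): Ca 1145, Al 1817, N 2856, Si 1577.
Overall IE_2 order: Ca < Si < Al < N.

N, Al, Si, Ca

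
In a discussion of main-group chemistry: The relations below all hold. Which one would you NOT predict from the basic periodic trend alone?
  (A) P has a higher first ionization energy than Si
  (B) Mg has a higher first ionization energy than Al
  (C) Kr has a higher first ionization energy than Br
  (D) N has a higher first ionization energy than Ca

(B)

The general trend: first ionization energy increases across a period and decreases down a group.
(A) P (period 3, group 15) vs Si (period 3, group 14): the stated order agrees with the simple trend.
(B) Mg (period 3, group 2) vs Al (period 3, group 13): the stated order contradicts the simple trend.
(C) Kr (period 4, group 18) vs Br (period 4, group 17): the stated order agrees with the simple trend.
(D) N (period 2, group 15) vs Ca (period 4, group 2): the stated order agrees with the simple trend.
The exception is (B): Al's single 3p electron is easier to remove than one from Mg's filled 3s².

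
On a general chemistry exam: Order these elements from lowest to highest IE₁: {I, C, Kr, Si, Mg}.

IE₁ increases left→right with effective nuclear charge and decreases top→bottom as the valence shell moves farther out.
Here both period and group differ, so the two effects have to be weighed against each other.
Si > Mg: Si lies to the right of Mg in period 3, so the across-period effect alone puts Si higher.
I > Si: period and group pull opposite ways; the across-period shift dominates (1008 vs 786 kJ/mol).
C > I: the two effects oppose for this pair; the down-group effect wins (1086 vs 1008 kJ/mol).
Kr > C: period and group pull opposite ways; the across-period shift dominates (1351 vs 1086 kJ/mol).
Approximate values (kJ/mol): C 1086, Mg 738, Si 786, Kr 1351, I 1008.
So from lowest to highest: Mg < Si < I < C < Kr.

Mg, Si, I, C, Kr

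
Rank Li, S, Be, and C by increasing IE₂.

Be, S, C, Li

IE_2 is the cost of taking one more electron from the +1 cation: Li⁺ is the bare [He] core; S⁺ still has 5 valence electrons; Be⁺ still has 1 valence electron; C⁺ still has 3 valence electrons.
Breaking into a closed-shell core is much more expensive than removing a leftover valence electron — Li has the largest IE_2 here.
Valence configurations: S⁺ [Ne]3s²3p³, Be⁺ [He]2s¹, C⁺ [He]2s²2p¹.
Tabulated IE_2 (kJ/mol): Li 7298, S 2252, Be 1757, C 2353.
Putting it together, IE_2: Be < S < C < Li.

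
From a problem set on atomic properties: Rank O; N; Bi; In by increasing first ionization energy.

In < Bi < O < N

N is in period 2, group 15; O is in period 2, group 16; In is in period 5, group 13; Bi is in period 6, group 15.
Removing the outermost electron gets harder across a period and easier down a group.
These span different periods and groups, so the two trends combine.
Bi > In: period and group pull opposite ways; the across-period shift dominates (703 vs 558 kJ/mol).
O > Bi: relative to Bi, both the across-period and down-group shifts push O's first ionization energy up.
N > O: this pair runs against the simple trend — see the exception note.
Note the exception: N has a higher first ionization energy than O, contrary to the simple trend — pairing an electron in O's 2p⁴ costs repulsion energy, so O ionizes more easily than half-filled N (2p³).
Tabulated first ionization energy (kJ/mol): N 1402, O 1314, In 558, Bi 703.
So from lowest to highest: In < Bi < O < N.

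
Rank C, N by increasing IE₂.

C < N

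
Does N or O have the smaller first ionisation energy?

IE₁ increases left→right with effective nuclear charge and decreases top→bottom as the valence shell moves farther out.
All lie in period 2; the across-period trend (first ionization energy increases left to right) applies, with the exception below.
Note the exception: N has a higher first ionization energy than O, contrary to the simple trend — pairing an electron in O's 2p⁴ costs repulsion energy, so O ionizes more easily than half-filled N (2p³).
For reference (kJ/mol): N 1402, O 1314.
So O has the smaller first ionisation energy (O < N).

O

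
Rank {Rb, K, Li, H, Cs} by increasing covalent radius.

Moving right in a period, electrons are added to the same shell under a stronger nuclear pull, so atoms get smaller; moving down, a new shell is opened and atoms get larger.
All are in group 1, so atomic radius increases down the group.
So from smallest to largest: H < Li < K < Rb < Cs.

H < Li < K < Rb < Cs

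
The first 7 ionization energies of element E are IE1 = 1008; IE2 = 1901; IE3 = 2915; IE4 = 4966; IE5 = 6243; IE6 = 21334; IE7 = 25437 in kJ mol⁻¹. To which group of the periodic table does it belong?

Group 15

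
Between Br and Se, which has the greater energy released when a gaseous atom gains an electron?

Br

Se is in period 4, group 16; Br is in period 4, group 17.
Atoms with high Z_eff and room in the valence shell (especially the halogens) have the most exothermic electron affinities.
All lie in period 4, so electron affinity increases left to right.
So Br has the greater energy released when a gaseous atom gains an electron (Br > Se).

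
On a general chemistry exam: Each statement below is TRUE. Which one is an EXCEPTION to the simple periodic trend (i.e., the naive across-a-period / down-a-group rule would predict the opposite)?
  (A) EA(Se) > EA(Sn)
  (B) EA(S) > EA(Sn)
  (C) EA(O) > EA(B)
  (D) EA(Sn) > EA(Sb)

The general trend: electron affinity increases across a period and decreases down a group.
(A) Se (period 4, group 16) vs Sn (period 5, group 14): the stated order agrees with the simple trend.
(B) S (period 3, group 16) vs Sn (period 5, group 14): the stated order agrees with the simple trend.
(C) O (period 2, group 16) vs B (period 2, group 13): the stated order agrees with the simple trend.
(D) Sn (period 5, group 14) vs Sb (period 5, group 15): the stated order contradicts the simple trend.
The exception is (D): adding an electron to Sb's half-filled 5p³ is unfavourable, so Sn has the more exothermic EA.

(D)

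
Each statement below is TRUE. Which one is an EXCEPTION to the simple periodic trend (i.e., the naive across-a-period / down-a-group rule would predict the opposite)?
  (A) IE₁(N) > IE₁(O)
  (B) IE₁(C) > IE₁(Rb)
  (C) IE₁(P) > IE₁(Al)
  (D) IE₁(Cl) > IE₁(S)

(A)

The general trend: first ionisation energy increases across a period and decreases down a group.
(A) N (period 2, group 15) vs O (period 2, group 16): the stated order contradicts the simple trend.
(B) C (period 2, group 14) vs Rb (period 5, group 1): the stated order agrees with the simple trend.
(C) P (period 3, group 15) vs Al (period 3, group 13): the stated order agrees with the simple trend.
(D) Cl (period 3, group 17) vs S (period 3, group 16): the stated order agrees with the simple trend.
The exception is (A): pairing an electron in O's 2p⁴ costs repulsion energy, so O ionizes more easily than half-filled N (2p³).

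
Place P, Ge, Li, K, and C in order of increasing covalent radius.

Li is in period 2, group 1; C is in period 2, group 14; P is in period 3, group 15; K is in period 4, group 1; Ge is in period 4, group 14.
Moving right in a period, electrons are added to the same shell under a stronger nuclear pull, so atoms get smaller; moving down, a new shell is opened and atoms get larger.
These span different periods and groups, so the two trends combine.
P > C: the two effects oppose for this pair; the down-group effect wins (111 vs 75 pm).
Ge > P: relative to P, both the across-period and down-group shifts push Ge's atomic radius up.
Li > Ge: period and group pull opposite ways; the across-period shift dominates (133 vs 121 pm).
K > Li: they share group 1; the group trend gives K the larger value.
For reference (pm): Li 133, C 75, P 111, K 196, Ge 121.
So from smallest to largest: C < P < Ge < Li < K.

C < P < Ge < Li < K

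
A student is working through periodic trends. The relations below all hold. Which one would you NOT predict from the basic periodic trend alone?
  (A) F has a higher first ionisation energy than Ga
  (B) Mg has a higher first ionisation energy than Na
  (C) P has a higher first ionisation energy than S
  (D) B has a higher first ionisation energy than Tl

(C)

The general trend: first ionisation energy increases across a period and decreases down a group.
(A) F (period 2, group 17) vs Ga (period 4, group 13): the stated order agrees with the simple trend.
(B) Mg (period 3, group 2) vs Na (period 3, group 1): the stated order agrees with the simple trend.
(C) P (period 3, group 15) vs S (period 3, group 16): the stated order contradicts the simple trend.
(D) B (period 2, group 13) vs Tl (period 6, group 13): the stated order agrees with the simple trend.
The exception is (C): S (3p⁴) ionizes more easily than half-filled P (3p³) because the paired 3p electron in S is pushed out by e⁻–e⁻ repulsion.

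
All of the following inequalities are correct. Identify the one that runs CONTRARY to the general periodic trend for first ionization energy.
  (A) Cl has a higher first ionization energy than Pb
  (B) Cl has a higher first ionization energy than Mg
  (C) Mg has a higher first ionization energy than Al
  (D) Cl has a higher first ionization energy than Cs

(C)

The general trend: first ionization energy increases across a period and decreases down a group.
(A) Cl (period 3, group 17) vs Pb (period 6, group 14): the stated order agrees with the simple trend.
(B) Cl (period 3, group 17) vs Mg (period 3, group 2): the stated order agrees with the simple trend.
(C) Mg (period 3, group 2) vs Al (period 3, group 13): the stated order contradicts the simple trend.
(D) Cl (period 3, group 17) vs Cs (period 6, group 1): the stated order agrees with the simple trend.
The exception is (C): Al's single 3p electron is easier to remove than one from Mg's filled 3s².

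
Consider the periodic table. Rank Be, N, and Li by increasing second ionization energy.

Be < N < Li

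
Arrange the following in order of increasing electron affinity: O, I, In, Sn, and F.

EA tends to increase across a period and decrease down a group, though the pattern is less regular than for IE or radius.
Neither a single period nor a single group — weigh both effects.
Sn > In: Sn lies to the right of In in period 5, so the across-period effect alone puts Sn higher.
O > Sn: relative to Sn, both the across-period and down-group shifts push O's electron affinity up.
I > O: the two effects oppose for this pair; the across-period effect wins (295 vs 141 kJ/mol).
F > I: they share group 17; the group trend gives F the larger value.
Tabulated electron affinity (kJ/mol): O 141, F 328, In 29, Sn 107, I 295.
So from lowest to highest: In < Sn < O < I < F.

In < Sn < O < I < F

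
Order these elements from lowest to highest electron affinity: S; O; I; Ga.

Adding an electron releases more energy for atoms nearer the top right (short of the noble gases).
These span different periods and groups, so the two trends combine.
O > Ga: both effects reinforce here, so O is clearly the higher of the two.
S > O: this pair runs against the simple trend — see the exception note.
I > S: the two effects oppose for this pair; the across-period effect wins (295 vs 200 kJ/mol).
Note the exception: S has a higher electron affinity than O, contrary to the simple trend — the compact 2p subshell of O repels the added electron more than S's larger 3p does.
For reference (kJ/mol): O 141, S 200, Ga 29, I 295.
So from lowest to highest: Ga < O < S < I.

Ga, O, S, I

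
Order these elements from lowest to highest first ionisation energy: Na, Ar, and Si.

Na, Si, Ar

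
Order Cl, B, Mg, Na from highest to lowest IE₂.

Na > B > Cl > Mg

The second ionization energy removes an electron from the +1 ion. For each element: Cl⁺ still has 6 valence electrons; B⁺ still has 2 valence electrons; Mg⁺ still has 1 valence electron; Na⁺ is the bare [Ne] core.
Pulling an electron out of a noble-gas core costs far more than removing a remaining valence electron, so Na sits at the high end of IE_2.
Valence configurations: Cl⁺ [Ne]3s²3p⁴, B⁺ [He]2s², Mg⁺ [Ne]3s¹.
The numbers (kJ/mol): Cl 2298, B 2427, Mg 1451, Na 4562.
So the second ionization energies run Mg < Cl < B < Na.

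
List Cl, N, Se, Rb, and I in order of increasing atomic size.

N is in period 2, group 15; Cl is in period 3, group 17; Se is in period 4, group 16; Rb is in period 5, group 1; I is in period 5, group 17.
Atomic radius shrinks across a period as nuclear charge pulls the same shell inward, and grows down a group as new shells are added.
Neither a single period nor a single group — weigh both effects.
Cl > N: the two effects oppose for this pair; the down-group effect wins (99 vs 71 pm).
Se > Cl: relative to Cl, both the across-period and down-group shifts push Se's atomic radius up.
I > Se: the two effects oppose for this pair; the down-group effect wins (133 vs 116 pm).
Rb > I: both are in period 5; the period trend gives Rb the larger value.
Tabulated atomic radius (pm): N 71, Cl 99, Se 116, Rb 210, I 133.
So from smallest to largest: N < Cl < Se < I < Rb.

N, Cl, Se, I, Rb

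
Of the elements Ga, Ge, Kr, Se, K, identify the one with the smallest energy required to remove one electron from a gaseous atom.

K is in period 4, group 1; Ga is in period 4, group 13; Ge is in period 4, group 14; Se is in period 4, group 16; Kr is in period 4, group 18.
Across a period the outer electron is held more tightly (higher IE₁); down a group it sits in a higher shell, more shielded, and comes off more easily.
All lie in period 4, so first ionization energy increases left to right.
The smallest energy required to remove one electron from a gaseous atom among these belongs to K.

K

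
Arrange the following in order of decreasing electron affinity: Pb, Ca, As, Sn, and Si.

Si is in period 3, group 14; Ca is in period 4, group 2; As is in period 4, group 15; Sn is in period 5, group 14; Pb is in period 6, group 14.
Electron affinity generally becomes more exothermic across a period toward the halogens and less exothermic down a group.
Neither a single period nor a single group — weigh both effects.
Pb > Ca: period and group pull opposite ways; the across-period shift dominates (35 vs 2 kJ/mol).
As > Pb: both effects reinforce here, so As is clearly the higher of the two.
Sn > As: this pair runs against the simple trend — see the exception note.
Si > Sn: they share group 14; the group trend gives Si the larger value.
Note the exception: Sn has a higher electron affinity than As, contrary to the simple trend — adding an electron to As's half-filled np³ subshell costs electron-pairing energy.
For reference (kJ/mol): Si 134, Ca 2, As 78, Sn 107, Pb 35.
So from highest to lowest: Si > Sn > As > Pb > Ca.

Si > Sn > As > Pb > Ca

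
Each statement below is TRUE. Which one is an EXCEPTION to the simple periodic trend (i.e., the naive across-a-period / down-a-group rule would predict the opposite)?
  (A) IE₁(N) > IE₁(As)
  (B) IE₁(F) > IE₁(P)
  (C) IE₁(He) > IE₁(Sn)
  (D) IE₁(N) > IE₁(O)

(D)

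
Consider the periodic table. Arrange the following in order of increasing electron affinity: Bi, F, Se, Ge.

Bi, Ge, Se, F

EA tends to increase across a period and decrease down a group, though the pattern is less regular than for IE or radius.
Here both period and group differ, so the two effects have to be weighed against each other.
Ge > Bi: period and group pull opposite ways; the down-group shift dominates (119 vs 91 kJ/mol).
Se > Ge: Se lies to the right of Ge in period 4, so the across-period effect alone puts Se higher.
F > Se: both effects reinforce here, so F is clearly the higher of the two.
Tabulated electron affinity (kJ/mol): F 328, Ge 119, Se 195, Bi 91.
So from lowest to highest: Bi < Ge < Se < F.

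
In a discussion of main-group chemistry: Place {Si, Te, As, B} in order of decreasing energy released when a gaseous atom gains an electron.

Te > Si > As > B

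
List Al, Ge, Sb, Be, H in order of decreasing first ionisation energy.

H > Be > Sb > Ge > Al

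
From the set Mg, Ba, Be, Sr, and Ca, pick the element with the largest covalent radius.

Be is in period 2, group 2; Mg is in period 3, group 2; Ca is in period 4, group 2; Sr is in period 5, group 2; Ba is in period 6, group 2.
Across a period the added protons contract the valence shell; down a group each new principal shell makes the atom larger.
All are in group 2, so atomic radius increases down the group.
The largest covalent radius among these belongs to Ba.

Ba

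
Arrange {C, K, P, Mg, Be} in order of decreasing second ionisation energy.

K, C, P, Be, Mg

IE_2 is the cost of taking one more electron from the +1 cation: C⁺ still has 3 valence electrons; K⁺ is the bare [Ar] core; P⁺ still has 4 valence electrons; Mg⁺ still has 1 valence electron; Be⁺ still has 1 valence electron.
Pulling an electron out of a noble-gas core costs far more than removing a remaining valence electron, so K sits at the high end of IE_2.
Valence configurations: C⁺ [He]2s²2p¹, P⁺ [Ne]3s²3p², Mg⁺ [Ne]3s¹, Be⁺ [He]2s¹.
The numbers (kJ/mol): C 2353, K 3052, P 1907, Mg 1451, Be 1757.
So the second ionization energies run Mg < Be < P < C < K.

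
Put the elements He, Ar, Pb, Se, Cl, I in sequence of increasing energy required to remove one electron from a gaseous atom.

Pb < Se < I < Cl < Ar < He

He is in period 1, group 18; Cl is in period 3, group 17; Ar is in period 3, group 18; Se is in period 4, group 16; I is in period 5, group 17; Pb is in period 6, group 14.
First ionization energy rises across a period (greater Z_eff holds electrons more tightly) and falls down a group (valence electrons are farther from the nucleus).
These span different periods and groups, so the two trends combine.
Se > Pb: both effects reinforce here, so Se is clearly the higher of the two.
I > Se: period and group pull opposite ways; the across-period shift dominates (1008 vs 941 kJ/mol).
Cl > I: they share group 17; the group trend gives Cl the larger value.
Ar > Cl: both are in period 3; the period trend gives Ar the larger value.
He > Ar: He sits above Ar in group 18, so the down-group effect alone puts He higher.
For reference (kJ/mol): He 2372, Cl 1251, Ar 1521, Se 941, I 1008, Pb 716.
So from lowest to highest: Pb < Se < I < Cl < Ar < He.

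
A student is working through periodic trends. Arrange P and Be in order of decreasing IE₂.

IE_2 is the cost of taking one more electron from the +1 cation: P⁺ still has 4 valence electrons; Be⁺ still has 1 valence electron.
All are still removing valence electrons, so compare the +1 ions as you would atoms: IE_2 generally rises across a period (higher Z_eff) and falls down a group (larger shell), subject to the usual subshell exceptions.
Valence configurations: P⁺ [Ne]3s²3p², Be⁺ [He]2s¹.
Tabulated IE_2 (kJ/mol): P 1907, Be 1757.
Hence IE_2: Be < P.

P > Be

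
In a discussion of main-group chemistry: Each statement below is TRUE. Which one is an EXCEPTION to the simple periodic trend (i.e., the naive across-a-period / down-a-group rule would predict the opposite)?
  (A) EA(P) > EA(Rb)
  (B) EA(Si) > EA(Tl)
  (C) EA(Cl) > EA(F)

(C)

The general trend: electron affinity increases across a period and decreases down a group.
(A) P (period 3, group 15) vs Rb (period 5, group 1): the stated order agrees with the simple trend.
(B) Si (period 3, group 14) vs Tl (period 6, group 13): the stated order agrees with the simple trend.
(C) Cl (period 3, group 17) vs F (period 2, group 17): the stated order contradicts the simple trend.
The exception is (C): F's small 2p subshell makes the incoming electron feel strong e⁻–e⁻ repulsion, so Cl actually releases more energy on gaining an electron.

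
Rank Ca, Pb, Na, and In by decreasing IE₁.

Pb, Ca, In, Na

First ionization energy rises across a period (greater Z_eff holds electrons more tightly) and falls down a group (valence electrons are farther from the nucleus).
A diagonal step moves right (one effect) and down (the opposite effect) at once.
In > Na: the two effects oppose for this pair; the across-period effect wins (558 vs 496 kJ/mol).
Ca > In: the two effects oppose for this pair; the down-group effect wins (590 vs 558 kJ/mol).
Pb > Ca: the two effects oppose for this pair; the across-period effect wins (716 vs 590 kJ/mol).
Approximate values (kJ/mol): Na 496, Ca 590, In 558, Pb 716.
So from highest to lowest: Pb > Ca > In > Na.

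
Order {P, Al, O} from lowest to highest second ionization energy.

IE_2 is the cost of taking one more electron from the +1 cation: P⁺ still has 4 valence electrons; Al⁺ still has 2 valence electrons; O⁺ still has 5 valence electrons.
All are still removing valence electrons, so compare the +1 ions as you would atoms: IE_2 generally rises across a period (higher Z_eff) and falls down a group (larger shell), subject to the usual subshell exceptions.
Valence configurations: P⁺ [Ne]3s²3p², Al⁺ [Ne]3s², O⁺ [He]2s²2p³.
The numbers (kJ/mol): P 1907, Al 1817, O 3388.
Hence IE_2: Al < P < O.

Al < P < O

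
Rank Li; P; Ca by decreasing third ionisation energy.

The third ionization energy removes an electron from the +2 ion. For each element: Li²⁺ is already 1 electron into the core; P²⁺ still has 3 valence electrons; Ca²⁺ is the bare [Ar] core.
Pulling an electron out of a noble-gas core costs far more than removing a remaining valence electron, so Ca and Li sit at the high end of IE_3.
Approximate IE_3 values (kJ/mol): Li 11815, P 2914, Ca 4912.
So the third ionization energies run P < Ca < Li.

Li, Ca, P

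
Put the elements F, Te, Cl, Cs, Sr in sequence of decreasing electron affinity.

Cl > F > Te > Cs > Sr

F is in period 2, group 17; Cl is in period 3, group 17; Sr is in period 5, group 2; Te is in period 5, group 16; Cs is in period 6, group 1.
Adding an electron releases more energy for atoms nearer the top right (short of the noble gases).
Here both period and group differ, so the two effects have to be weighed against each other.
Cs > Sr: this pair runs against the simple trend — see the exception note.
Te > Cs: both effects reinforce here, so Te is clearly the higher of the two.
F > Te: relative to Te, both the across-period and down-group shifts push F's electron affinity up.
Cl > F: this pair runs against the simple trend — see the exception note.
Note the exception: Cs has a higher electron affinity than Sr, contrary to the simple trend — adding an electron to Sr (ns²) has to open a new, higher-energy np subshell, which is unfavourable.
Note the exception: Cl has a higher electron affinity than F, contrary to the simple trend — F's small 2p subshell makes the incoming electron feel strong e⁻–e⁻ repulsion, so Cl actually releases more energy on gaining an electron.
Approximate values (kJ/mol): F 328, Cl 349, Sr 5, Te 190, Cs 46.
So from highest to lowest: Cl > F > Te > Cs > Sr.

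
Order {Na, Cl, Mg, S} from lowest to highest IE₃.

The third ionization energy removes an electron from the +2 ion. For each element: Na²⁺ is already 1 electron into the core; Cl²⁺ still has 5 valence electrons; Mg²⁺ is the bare [Ne] core; S²⁺ still has 4 valence electrons.
Breaking into a closed-shell core is much more expensive than removing a leftover valence electron — Na and Mg have the largest IE_3 here.
Valence configurations: Cl²⁺ [Ne]3s²3p³, S²⁺ [Ne]3s²3p².
Approximate IE_3 values (kJ/mol): Na 6910, Cl 3822, Mg 7733, S 3357.
So the third ionization energies run S < Cl < Na < Mg.

S < Cl < Na < Mg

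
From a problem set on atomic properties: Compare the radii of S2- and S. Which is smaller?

S

Forming S2- adds 2 electrons to S. More electron–electron repulsion in the same shell, with unchanged nuclear charge, lets the cloud expand.
An anion is larger than its parent atom: S2- > S.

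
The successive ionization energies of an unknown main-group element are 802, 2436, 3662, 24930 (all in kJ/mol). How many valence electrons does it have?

Look for the largest jump between consecutive ionization energies: IE4/IE3 ≈ 6.8, far larger than any earlier ratio.
That jump marks the point where a core electron is being removed. So the atom has 3 valence electrons.

3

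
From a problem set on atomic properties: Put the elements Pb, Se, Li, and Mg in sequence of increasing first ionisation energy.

Li is in period 2, group 1; Mg is in period 3, group 2; Se is in period 4, group 16; Pb is in period 6, group 14.
Removing the outermost electron gets harder across a period and easier down a group.
Neither a single period nor a single group — weigh both effects.
Pb > Li: the two effects oppose for this pair; the across-period effect wins (716 vs 520 kJ/mol).
Mg > Pb: the two effects oppose for this pair; the down-group effect wins (738 vs 716 kJ/mol).
Se > Mg: the two effects oppose for this pair; the across-period effect wins (941 vs 738 kJ/mol).
Tabulated first ionization energy (kJ/mol): Li 520, Mg 738, Se 941, Pb 716.
So from lowest to highest: Li < Pb < Mg < Se.

Li < Pb < Mg < Se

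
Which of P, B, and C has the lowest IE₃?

The third ionization energy removes an electron from the +2 ion. For each element: P²⁺ still has 3 valence electrons; B²⁺ still has 1 valence electron; C²⁺ still has 2 valence electrons.
All are still removing valence electrons, so compare the +2 ions as you would atoms: IE_3 generally rises across a period (higher Z_eff) and falls down a group (larger shell), subject to the usual subshell exceptions.
Valence configurations: P²⁺ [Ne]3s²3p¹, B²⁺ [He]2s¹, C²⁺ [He]2s².
The numbers (kJ/mol): P 2914, B 3660, C 4620.
Overall IE_3 order: P < B < C.

P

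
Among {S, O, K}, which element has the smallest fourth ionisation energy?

S

The fourth ionization energy removes an electron from the +3 ion. For each element: S³⁺ still has 3 valence electrons; O³⁺ still has 3 valence electrons; K³⁺ is already 2 electrons into the core.
Usually core removal costs more than valence removal, but here the competition is close: a tightly held n=2 valence electron can cost more to remove than an n=3 core electron, so the actual values have to decide it.
Valence configurations: S³⁺ [Ne]3s²3p¹, O³⁺ [He]2s²2p¹.
Tabulated IE_4 (kJ/mol): S 4556, O 7469, K 5877.
Putting it together, IE_4: S < K < O.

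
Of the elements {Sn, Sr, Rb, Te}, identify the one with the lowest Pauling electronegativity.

Rb

Smaller atoms with higher effective nuclear charge are more electronegative.
All lie in period 5, so electronegativity increases left to right.
The lowest Pauling electronegativity among these belongs to Rb.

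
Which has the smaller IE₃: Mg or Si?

After 2 electrons have been removed, what remains? Mg²⁺ is the bare [Ne] core; Si²⁺ still has 2 valence electrons.
Pulling an electron out of a noble-gas core costs far more than removing a remaining valence electron, so Mg sits at the high end of IE_3.
Tabulated IE_3 (kJ/mol): Mg 7733, Si 3232.
Putting it together, IE_3: Si < Mg.

Si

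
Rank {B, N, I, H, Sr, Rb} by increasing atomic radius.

H < N < B < I < Sr < Rb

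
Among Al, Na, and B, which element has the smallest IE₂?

IE_2 is the cost of taking one more electron from the +1 cation: Al⁺ still has 2 valence electrons; Na⁺ is the bare [Ne] core; B⁺ still has 2 valence electrons.
Breaking into a closed-shell core is much more expensive than removing a leftover valence electron — Na has the largest IE_2 here.
Valence configurations: Al⁺ [Ne]3s², B⁺ [He]2s².
The numbers (kJ/mol): Al 1817, Na 4562, B 2427.
So the second ionization energies run Al < B < Na.

Al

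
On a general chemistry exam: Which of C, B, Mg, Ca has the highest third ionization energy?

The third ionization energy removes an electron from the +2 ion. For each element: C²⁺ still has 2 valence electrons; B²⁺ still has 1 valence electron; Mg²⁺ is the bare [Ne] core; Ca²⁺ is the bare [Ar] core.
Pulling an electron out of a noble-gas core costs far more than removing a remaining valence electron, so Ca and Mg sit at the high end of IE_3.
Valence configurations: C²⁺ [He]2s², B²⁺ [He]2s¹.
Tabulated IE_3 (kJ/mol): C 4620, B 3660, Mg 7733, Ca 4912.
Hence IE_3: B < C < Ca < Mg.

Mg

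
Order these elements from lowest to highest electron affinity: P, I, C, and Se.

P < C < Se < I

C is in period 2, group 14; P is in period 3, group 15; Se is in period 4, group 16; I is in period 5, group 17.
Electron affinity generally becomes more exothermic across a period toward the halogens and less exothermic down a group.
A diagonal step moves right (one effect) and down (the opposite effect) at once.
C > P: period and group pull opposite ways; the down-group shift dominates (122 vs 72 kJ/mol).
Se > C: the two effects oppose for this pair; the across-period effect wins (195 vs 122 kJ/mol).
I > Se: period and group pull opposite ways; the across-period shift dominates (295 vs 195 kJ/mol).
For reference (kJ/mol): C 122, P 72, Se 195, I 295.
So from lowest to highest: P < C < Se < I.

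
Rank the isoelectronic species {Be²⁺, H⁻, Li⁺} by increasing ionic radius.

Be²⁺ < Li⁺ < H⁻

All of these have 2 electrons, so size is governed by nuclear charge alone: the more protons, the stronger the pull on the same electron cloud, and the smaller the ion.
Nuclear charges: Be²⁺ (Z=4), Li⁺ (Z=3), H⁻ (Z=1).
Smallest to largest: Be²⁺ < Li⁺ < H⁻.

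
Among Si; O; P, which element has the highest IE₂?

O

After 1 electron has been removed, what remains? Si⁺ still has 3 valence electrons; O⁺ still has 5 valence electrons; P⁺ still has 4 valence electrons.
All are still removing valence electrons, so compare the +1 ions as you would atoms: IE_2 generally rises across a period (higher Z_eff) and falls down a group (larger shell), subject to the usual subshell exceptions.
Valence configurations: Si⁺ [Ne]3s²3p¹, O⁺ [He]2s²2p³, P⁺ [Ne]3s²3p².
Tabulated IE_2 (kJ/mol): Si 1577, O 3388, P 1907.
Overall IE_2 order: Si < P < O.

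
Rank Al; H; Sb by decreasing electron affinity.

Sb, H, Al

H is in period 1, group 1; Al is in period 3, group 13; Sb is in period 5, group 15.
Electron affinity generally becomes more exothermic across a period toward the halogens and less exothermic down a group.
Neither a single period nor a single group — weigh both effects.
H > Al: period and group pull opposite ways; the down-group shift dominates (73 vs 42 kJ/mol).
Sb > H: the two effects oppose for this pair; the across-period effect wins (103 vs 73 kJ/mol).
For reference (kJ/mol): H 73, Al 42, Sb 103.
So from highest to lowest: Sb > H > Al.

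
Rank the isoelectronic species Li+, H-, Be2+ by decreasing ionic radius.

H- > Li+ > Be2+

All of these have 2 electrons, so size is governed by nuclear charge alone: the more protons, the stronger the pull on the same electron cloud, and the smaller the ion.
Nuclear charges: Be2+ (Z=4), Li+ (Z=3), H- (Z=1).
Largest to smallest: H- > Li+ > Be2+.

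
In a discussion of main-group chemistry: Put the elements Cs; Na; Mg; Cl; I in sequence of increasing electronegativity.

Na is in period 3, group 1; Mg is in period 3, group 2; Cl is in period 3, group 17; I is in period 5, group 17; Cs is in period 6, group 1.
Electronegativity increases across a period and decreases down a group, tracking effective nuclear charge and atomic size.
These span different periods and groups, so the two trends combine.
Na > Cs: they share group 1; the group trend gives Na the larger value.
Mg > Na: both are in period 3; the period trend gives Mg the larger value.
I > Mg: period and group pull opposite ways; the across-period shift dominates (2.66 vs 1.31).
Cl > I: Cl sits above I in group 17, so the down-group effect alone puts Cl higher.
Approximate values (Pauling): Na 0.93, Mg 1.31, Cl 3.16, I 2.66, Cs 0.79.
So from lowest to highest: Cs < Na < Mg < I < Cl.

Cs < Na < Mg < I < Cl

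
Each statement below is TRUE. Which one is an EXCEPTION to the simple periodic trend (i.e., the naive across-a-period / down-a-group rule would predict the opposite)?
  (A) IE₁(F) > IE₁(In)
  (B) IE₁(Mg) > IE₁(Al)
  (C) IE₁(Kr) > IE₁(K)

The general trend: first ionisation energy increases across a period and decreases down a group.
(A) F (period 2, group 17) vs In (period 5, group 13): the stated order agrees with the simple trend.
(B) Mg (period 3, group 2) vs Al (period 3, group 13): the stated order contradicts the simple trend.
(C) Kr (period 4, group 18) vs K (period 4, group 1): the stated order agrees with the simple trend.
The exception is (B): Al's single 3p electron is easier to remove than one from Mg's filled 3s².

(B)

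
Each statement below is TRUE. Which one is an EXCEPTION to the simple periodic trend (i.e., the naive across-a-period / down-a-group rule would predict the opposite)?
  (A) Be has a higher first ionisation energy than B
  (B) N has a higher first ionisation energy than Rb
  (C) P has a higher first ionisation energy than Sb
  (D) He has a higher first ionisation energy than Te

(A)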